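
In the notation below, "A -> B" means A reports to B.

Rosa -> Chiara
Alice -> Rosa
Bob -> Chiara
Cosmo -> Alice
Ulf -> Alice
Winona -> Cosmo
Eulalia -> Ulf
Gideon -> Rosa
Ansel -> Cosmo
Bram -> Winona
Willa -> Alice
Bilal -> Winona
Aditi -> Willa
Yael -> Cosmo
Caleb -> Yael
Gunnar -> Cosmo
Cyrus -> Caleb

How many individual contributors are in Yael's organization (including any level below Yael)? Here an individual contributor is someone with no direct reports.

1

The only person in Yael's organization with no one reporting to them is Cyrus. That is 1.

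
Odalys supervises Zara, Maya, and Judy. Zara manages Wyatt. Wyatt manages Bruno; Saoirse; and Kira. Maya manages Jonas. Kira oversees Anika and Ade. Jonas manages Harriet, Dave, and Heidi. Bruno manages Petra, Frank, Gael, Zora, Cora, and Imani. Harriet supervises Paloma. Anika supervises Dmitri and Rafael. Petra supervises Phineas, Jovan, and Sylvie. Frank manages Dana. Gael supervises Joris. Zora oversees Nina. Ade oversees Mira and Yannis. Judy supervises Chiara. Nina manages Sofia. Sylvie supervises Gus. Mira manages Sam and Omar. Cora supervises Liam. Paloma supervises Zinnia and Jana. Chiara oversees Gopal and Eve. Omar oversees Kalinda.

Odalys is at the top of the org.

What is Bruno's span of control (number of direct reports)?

6

Bruno directly manages Petra, Frank, Gael, Zora, Cora, Imani. That is 6 direct reports.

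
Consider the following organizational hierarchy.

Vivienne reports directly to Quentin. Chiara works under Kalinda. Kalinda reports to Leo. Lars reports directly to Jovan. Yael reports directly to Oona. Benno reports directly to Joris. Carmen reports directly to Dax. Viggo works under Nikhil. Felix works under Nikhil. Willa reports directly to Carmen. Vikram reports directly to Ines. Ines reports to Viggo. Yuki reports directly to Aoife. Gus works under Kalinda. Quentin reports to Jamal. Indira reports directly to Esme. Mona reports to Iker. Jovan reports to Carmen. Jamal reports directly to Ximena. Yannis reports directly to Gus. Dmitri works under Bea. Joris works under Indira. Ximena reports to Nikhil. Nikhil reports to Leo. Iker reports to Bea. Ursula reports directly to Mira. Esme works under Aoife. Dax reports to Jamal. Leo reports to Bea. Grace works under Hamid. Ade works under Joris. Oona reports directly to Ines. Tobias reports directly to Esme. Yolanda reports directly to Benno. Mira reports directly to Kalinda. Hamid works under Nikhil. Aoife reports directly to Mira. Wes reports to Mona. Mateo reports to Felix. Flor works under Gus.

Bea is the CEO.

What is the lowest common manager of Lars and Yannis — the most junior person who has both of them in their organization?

Leo

Lars's chain of managers is Jovan, Carmen, Dax, Jamal, Ximena, Nikhil, Leo, Bea. Yannis's chain of managers is Gus, Kalinda, Leo, Bea. The first manager that appears in both chains is Leo.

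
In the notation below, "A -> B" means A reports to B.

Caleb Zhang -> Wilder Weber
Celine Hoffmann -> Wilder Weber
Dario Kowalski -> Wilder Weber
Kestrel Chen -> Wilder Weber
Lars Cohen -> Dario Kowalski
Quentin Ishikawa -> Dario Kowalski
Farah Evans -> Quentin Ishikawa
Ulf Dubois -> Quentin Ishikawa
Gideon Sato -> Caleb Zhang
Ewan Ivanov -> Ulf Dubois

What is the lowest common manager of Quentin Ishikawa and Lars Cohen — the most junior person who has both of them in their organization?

Dario Kowalski

Quentin Ishikawa's chain of managers is Dario Kowalski, Wilder Weber. Lars Cohen's chain of managers is Dario Kowalski, Wilder Weber. The first manager that appears in both chains is Dario Kowalski.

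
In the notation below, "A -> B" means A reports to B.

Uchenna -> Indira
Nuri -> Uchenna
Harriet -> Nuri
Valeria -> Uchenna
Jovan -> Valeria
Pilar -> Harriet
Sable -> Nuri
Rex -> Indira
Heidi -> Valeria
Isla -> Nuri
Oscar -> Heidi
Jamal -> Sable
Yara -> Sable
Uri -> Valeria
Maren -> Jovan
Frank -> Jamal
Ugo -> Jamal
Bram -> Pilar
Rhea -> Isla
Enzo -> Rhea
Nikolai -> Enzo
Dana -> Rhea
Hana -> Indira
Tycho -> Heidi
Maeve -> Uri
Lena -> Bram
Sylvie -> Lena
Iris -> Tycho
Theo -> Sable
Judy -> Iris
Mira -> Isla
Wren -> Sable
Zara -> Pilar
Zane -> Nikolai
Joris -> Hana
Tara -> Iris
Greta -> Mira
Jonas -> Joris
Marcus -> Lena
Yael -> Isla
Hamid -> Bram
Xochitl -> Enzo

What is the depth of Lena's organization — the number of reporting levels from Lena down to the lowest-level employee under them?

1

The longest chain under Lena runs Lena → Marcus, which is 1 level below Lena.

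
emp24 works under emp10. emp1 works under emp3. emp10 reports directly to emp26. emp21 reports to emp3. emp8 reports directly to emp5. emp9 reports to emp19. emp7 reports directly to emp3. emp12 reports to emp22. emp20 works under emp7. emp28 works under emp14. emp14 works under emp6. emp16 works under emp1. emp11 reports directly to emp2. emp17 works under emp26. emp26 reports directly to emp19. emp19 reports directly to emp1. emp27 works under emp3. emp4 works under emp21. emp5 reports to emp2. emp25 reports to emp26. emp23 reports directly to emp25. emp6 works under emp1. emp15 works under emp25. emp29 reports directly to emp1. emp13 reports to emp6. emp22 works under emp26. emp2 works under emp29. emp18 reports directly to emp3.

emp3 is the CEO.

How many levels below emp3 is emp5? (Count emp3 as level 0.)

4

Chain from emp5 up to emp3: emp5 → emp2 → emp29 → emp1 → emp3. That is 4 steps up, so emp5 is 4 levels below emp3.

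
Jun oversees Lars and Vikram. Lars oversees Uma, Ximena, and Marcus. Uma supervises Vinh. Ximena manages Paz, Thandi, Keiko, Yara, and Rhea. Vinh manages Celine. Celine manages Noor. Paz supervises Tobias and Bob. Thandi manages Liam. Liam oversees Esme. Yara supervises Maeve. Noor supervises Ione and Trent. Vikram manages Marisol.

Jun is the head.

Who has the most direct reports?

Ximena

Direct-report counts: Jun has 2; Vikram has 1; Lars has 3; Ximena has 5; Yara has 1; Thandi has 1; Liam has 1; Paz has 2; Uma has 1; Vinh has 1; Celine has 1; Noor has 2. The largest is 5, held by Ximena.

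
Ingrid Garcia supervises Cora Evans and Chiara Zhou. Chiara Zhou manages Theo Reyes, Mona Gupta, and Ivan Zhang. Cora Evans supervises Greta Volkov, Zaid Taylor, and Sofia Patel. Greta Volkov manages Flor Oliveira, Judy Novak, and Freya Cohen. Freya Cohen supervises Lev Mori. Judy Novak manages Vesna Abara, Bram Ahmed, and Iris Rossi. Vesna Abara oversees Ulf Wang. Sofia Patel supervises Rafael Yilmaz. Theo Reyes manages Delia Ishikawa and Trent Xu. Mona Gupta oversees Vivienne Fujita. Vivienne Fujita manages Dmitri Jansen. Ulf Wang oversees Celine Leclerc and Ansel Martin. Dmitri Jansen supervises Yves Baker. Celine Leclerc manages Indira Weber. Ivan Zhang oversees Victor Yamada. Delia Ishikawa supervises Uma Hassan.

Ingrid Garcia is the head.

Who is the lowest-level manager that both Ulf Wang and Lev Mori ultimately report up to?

Ulf Wang's chain of managers is Vesna Abara, Judy Novak, Greta Volkov, Cora Evans, Ingrid Garcia. Lev Mori's chain of managers is Freya Cohen, Greta Volkov, Cora Evans, Ingrid Garcia. The first manager that appears in both chains is Greta Volkov.

Greta Volkov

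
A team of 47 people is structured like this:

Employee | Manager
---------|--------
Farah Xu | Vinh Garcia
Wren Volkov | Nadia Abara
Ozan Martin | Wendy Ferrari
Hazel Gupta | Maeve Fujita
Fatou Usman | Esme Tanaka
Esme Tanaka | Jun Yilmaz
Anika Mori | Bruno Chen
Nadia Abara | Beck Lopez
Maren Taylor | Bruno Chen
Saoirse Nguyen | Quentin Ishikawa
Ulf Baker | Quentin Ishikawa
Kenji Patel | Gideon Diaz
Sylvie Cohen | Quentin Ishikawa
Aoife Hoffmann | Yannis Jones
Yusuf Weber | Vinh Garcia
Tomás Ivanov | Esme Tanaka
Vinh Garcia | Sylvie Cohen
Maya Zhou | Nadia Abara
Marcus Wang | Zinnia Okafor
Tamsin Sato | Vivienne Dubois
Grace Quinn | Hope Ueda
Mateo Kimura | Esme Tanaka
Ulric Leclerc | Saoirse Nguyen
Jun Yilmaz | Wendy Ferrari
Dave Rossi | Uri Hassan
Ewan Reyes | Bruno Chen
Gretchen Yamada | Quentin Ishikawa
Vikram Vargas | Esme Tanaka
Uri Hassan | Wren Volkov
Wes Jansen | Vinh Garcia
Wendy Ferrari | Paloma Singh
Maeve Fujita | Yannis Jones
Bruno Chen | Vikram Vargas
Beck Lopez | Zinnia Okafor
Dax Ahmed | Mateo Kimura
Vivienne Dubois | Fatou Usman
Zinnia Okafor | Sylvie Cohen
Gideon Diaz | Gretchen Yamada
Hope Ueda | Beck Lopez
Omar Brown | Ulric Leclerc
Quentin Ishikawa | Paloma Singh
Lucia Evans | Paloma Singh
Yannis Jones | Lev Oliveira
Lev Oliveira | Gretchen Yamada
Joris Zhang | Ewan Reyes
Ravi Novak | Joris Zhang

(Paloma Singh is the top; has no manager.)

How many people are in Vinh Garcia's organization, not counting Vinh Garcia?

Vinh Garcia directly manages Wes Jansen, Yusuf Weber, Farah Xu. Wes Jansen has no reports. Yusuf Weber has no reports. Farah Xu has no reports. So Vinh Garcia's organization is 3 direct reports plus everyone under them: 1 + 1 + 1 = 3.

3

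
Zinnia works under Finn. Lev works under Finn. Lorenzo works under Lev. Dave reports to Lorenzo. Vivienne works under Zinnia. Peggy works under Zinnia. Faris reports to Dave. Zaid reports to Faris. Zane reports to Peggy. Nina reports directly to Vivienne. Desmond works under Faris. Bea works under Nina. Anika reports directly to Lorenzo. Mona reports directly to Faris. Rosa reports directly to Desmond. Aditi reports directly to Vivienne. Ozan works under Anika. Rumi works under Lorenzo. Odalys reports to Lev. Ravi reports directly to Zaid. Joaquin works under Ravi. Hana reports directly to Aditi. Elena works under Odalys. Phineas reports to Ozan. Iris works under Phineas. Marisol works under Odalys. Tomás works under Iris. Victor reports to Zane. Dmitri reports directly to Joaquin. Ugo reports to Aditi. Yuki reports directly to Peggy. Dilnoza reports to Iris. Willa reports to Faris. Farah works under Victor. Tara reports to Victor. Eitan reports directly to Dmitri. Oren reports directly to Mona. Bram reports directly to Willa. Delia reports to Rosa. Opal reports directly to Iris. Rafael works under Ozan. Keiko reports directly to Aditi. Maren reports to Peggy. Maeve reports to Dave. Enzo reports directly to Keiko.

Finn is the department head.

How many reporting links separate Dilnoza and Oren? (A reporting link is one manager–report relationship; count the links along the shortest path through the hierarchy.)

9

Dilnoza is 5 levels below Lorenzo, and Oren is 4 levels below Lorenzo (their lowest common manager). The shortest path runs up from Dilnoza to Lorenzo and back down to Oren: 5 + 4 = 9 links.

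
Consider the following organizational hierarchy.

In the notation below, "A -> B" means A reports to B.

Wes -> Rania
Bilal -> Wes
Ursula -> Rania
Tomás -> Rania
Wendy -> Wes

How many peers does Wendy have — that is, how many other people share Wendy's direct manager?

1

Wendy reports to Wes. Wes's other direct reports are Bilal — 1 peer.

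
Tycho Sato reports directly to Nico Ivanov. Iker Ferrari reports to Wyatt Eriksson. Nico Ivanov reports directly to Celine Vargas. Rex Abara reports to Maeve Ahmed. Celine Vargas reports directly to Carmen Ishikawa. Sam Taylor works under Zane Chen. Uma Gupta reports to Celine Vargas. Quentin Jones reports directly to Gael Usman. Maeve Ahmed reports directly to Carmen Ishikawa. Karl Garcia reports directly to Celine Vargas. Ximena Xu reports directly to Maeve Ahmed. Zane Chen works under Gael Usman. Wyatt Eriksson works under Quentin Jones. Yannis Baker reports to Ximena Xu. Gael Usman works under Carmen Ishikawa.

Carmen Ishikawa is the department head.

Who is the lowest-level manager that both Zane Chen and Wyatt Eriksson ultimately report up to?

Gael Usman

Zane Chen's chain of managers is Gael Usman, Carmen Ishikawa. Wyatt Eriksson's chain of managers is Quentin Jones, Gael Usman, Carmen Ishikawa. The first manager that appears in both chains is Gael Usman.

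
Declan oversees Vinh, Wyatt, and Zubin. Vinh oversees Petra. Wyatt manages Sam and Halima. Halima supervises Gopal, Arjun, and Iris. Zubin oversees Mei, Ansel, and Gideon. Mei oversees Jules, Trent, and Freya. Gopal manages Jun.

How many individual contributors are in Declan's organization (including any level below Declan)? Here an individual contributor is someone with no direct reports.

The people in Declan's organization with no one reporting to them are Gideon, Ansel, Freya, Trent, Jules, Sam, Arjun, Jun, Iris, Petra. That is 10.

10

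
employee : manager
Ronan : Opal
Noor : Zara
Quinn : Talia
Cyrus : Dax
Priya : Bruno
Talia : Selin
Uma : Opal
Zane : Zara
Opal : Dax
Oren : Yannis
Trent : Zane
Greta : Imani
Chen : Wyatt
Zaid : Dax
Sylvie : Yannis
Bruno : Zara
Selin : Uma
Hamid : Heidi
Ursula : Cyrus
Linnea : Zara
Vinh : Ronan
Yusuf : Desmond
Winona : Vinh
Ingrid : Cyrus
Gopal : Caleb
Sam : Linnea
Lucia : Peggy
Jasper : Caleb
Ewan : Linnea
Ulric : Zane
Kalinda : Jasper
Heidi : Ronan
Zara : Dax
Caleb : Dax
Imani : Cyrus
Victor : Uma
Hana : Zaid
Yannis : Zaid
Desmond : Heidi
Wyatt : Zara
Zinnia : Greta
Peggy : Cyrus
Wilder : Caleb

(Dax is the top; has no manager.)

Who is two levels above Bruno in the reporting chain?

Bruno reports to Zara, and Zara reports to Dax. So Bruno's skip-level manager is Dax.

Dax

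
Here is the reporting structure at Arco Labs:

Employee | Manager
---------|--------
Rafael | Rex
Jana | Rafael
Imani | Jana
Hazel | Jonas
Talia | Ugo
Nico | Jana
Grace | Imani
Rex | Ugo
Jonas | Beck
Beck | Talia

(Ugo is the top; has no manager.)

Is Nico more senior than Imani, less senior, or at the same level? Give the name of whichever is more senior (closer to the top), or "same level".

same level

Both Nico and Imani are 4 levels below Ugo.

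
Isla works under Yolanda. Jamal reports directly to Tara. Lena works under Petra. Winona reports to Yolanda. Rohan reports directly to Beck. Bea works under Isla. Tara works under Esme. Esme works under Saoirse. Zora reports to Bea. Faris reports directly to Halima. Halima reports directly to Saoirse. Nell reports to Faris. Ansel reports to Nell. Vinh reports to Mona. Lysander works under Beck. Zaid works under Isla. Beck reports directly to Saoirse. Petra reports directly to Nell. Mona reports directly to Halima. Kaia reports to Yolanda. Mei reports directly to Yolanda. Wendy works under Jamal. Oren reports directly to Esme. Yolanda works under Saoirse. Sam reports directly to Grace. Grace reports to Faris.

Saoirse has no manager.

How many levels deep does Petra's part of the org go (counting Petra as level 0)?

The longest chain under Petra runs Petra → Lena, which is 1 level below Petra.

1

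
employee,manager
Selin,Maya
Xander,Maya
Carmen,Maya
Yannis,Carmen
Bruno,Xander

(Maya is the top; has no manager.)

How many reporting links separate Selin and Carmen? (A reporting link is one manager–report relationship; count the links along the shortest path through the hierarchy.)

Selin is 1 level below Maya, and Carmen is 1 level below Maya (their lowest common manager). The shortest path runs up from Selin to Maya and back down to Carmen: 1 + 1 = 2 links.

2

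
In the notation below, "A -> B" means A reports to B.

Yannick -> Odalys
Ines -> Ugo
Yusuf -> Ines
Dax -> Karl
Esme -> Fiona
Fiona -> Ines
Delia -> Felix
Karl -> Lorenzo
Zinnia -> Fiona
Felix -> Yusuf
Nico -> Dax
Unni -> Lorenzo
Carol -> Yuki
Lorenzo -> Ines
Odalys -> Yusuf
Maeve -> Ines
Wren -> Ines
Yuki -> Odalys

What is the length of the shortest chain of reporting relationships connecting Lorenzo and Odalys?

Lorenzo is 1 level below Ines, and Odalys is 2 levels below Ines (their lowest common manager). The shortest path runs up from Lorenzo to Ines and back down to Odalys: 1 + 2 = 3 links.

3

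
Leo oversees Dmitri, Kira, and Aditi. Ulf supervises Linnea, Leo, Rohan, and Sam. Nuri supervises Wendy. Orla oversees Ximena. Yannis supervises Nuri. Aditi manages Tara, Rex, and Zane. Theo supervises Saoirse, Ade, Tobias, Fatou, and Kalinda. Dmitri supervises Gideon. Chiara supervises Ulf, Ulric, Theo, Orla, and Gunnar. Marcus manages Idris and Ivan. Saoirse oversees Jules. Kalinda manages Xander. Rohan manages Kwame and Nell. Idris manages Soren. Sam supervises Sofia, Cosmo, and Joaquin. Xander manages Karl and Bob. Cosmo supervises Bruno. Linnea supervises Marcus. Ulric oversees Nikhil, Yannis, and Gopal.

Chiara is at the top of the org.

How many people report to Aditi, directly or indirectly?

Aditi directly manages Tara, Rex, Zane. Tara has no reports. Rex has no reports. Zane has no reports. So Aditi's organization is 3 direct reports plus everyone under them: 1 + 1 + 1 = 3.

3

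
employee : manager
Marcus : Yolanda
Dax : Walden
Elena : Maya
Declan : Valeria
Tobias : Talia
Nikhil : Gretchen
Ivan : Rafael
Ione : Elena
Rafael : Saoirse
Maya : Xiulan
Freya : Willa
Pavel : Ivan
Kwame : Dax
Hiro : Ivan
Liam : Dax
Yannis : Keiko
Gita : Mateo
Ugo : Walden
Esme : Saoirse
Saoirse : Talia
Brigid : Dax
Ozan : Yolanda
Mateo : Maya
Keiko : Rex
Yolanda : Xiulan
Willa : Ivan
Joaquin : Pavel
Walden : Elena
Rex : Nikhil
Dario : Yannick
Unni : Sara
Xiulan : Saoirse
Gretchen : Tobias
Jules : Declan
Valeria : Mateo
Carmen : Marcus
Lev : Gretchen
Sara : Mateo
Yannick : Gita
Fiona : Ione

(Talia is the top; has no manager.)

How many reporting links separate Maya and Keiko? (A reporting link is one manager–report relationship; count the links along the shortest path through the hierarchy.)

Maya is 3 levels below Talia, and Keiko is 5 levels below Talia (their lowest common manager). The shortest path runs up from Maya to Talia and back down to Keiko: 3 + 5 = 8 links.

8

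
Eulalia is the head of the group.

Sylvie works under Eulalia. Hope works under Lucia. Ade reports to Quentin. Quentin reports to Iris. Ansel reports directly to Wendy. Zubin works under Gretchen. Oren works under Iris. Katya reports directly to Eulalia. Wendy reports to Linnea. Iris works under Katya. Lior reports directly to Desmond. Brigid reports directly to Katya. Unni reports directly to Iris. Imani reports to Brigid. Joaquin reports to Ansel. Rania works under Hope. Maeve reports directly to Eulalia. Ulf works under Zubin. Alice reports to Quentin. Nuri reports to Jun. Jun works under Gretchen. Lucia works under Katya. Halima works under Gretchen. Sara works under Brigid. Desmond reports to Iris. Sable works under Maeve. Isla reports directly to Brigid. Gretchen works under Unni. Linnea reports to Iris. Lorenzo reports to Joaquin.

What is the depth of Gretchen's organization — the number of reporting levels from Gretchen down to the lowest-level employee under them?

2

The longest chain under Gretchen runs Gretchen → Zubin → Ulf, which is 2 levels below Gretchen.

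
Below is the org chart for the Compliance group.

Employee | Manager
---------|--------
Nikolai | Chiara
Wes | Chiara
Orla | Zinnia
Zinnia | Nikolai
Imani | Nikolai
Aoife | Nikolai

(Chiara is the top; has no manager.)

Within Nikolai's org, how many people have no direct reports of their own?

The people in Nikolai's organization with no one reporting to them are Imani, Aoife, Orla. That is 3.

3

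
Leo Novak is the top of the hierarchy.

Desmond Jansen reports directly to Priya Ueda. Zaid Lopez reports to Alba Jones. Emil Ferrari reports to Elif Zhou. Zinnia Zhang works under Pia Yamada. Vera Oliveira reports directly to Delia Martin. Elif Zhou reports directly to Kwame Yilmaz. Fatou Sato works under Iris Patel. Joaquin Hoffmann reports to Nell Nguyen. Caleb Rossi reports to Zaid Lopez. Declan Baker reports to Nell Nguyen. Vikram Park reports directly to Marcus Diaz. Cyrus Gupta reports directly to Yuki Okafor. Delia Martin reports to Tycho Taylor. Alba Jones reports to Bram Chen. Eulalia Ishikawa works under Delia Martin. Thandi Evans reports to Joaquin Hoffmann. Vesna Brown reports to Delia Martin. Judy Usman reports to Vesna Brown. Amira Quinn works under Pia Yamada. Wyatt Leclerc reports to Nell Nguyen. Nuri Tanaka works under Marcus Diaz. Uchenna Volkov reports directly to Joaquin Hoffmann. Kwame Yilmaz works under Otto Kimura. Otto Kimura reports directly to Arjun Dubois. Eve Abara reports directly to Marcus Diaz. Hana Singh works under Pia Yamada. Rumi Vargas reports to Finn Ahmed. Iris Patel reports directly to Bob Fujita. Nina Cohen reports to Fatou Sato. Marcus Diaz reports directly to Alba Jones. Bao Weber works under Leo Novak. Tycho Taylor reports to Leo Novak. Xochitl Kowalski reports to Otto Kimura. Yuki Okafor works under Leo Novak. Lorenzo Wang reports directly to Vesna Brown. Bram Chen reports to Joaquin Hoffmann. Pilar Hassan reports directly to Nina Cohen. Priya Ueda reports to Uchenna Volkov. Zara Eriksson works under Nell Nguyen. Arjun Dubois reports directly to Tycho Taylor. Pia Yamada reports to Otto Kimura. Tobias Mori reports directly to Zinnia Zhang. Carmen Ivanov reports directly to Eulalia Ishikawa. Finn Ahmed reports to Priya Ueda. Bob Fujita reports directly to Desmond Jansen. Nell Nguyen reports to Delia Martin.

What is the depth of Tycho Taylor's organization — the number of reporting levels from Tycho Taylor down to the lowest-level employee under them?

11

The longest chain under Tycho Taylor runs Tycho Taylor → Delia Martin → Nell Nguyen → Joaquin Hoffmann → Uchenna Volkov → Priya Ueda → Desmond Jansen → Bob Fujita → Iris Patel → Fatou Sato → Nina Cohen → Pilar Hassan, which is 11 levels below Tycho Taylor.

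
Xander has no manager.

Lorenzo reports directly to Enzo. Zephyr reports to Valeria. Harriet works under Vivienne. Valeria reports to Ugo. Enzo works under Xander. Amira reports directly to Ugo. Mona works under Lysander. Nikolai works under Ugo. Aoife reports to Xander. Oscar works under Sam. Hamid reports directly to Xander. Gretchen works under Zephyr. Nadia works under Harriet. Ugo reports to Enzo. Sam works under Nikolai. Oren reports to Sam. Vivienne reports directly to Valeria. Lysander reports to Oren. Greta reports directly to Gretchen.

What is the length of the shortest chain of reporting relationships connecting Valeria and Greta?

3

Greta is in Valeria's organization: the chain from Greta up to Valeria is Greta → Gretchen → Zephyr → Valeria, which is 3 links.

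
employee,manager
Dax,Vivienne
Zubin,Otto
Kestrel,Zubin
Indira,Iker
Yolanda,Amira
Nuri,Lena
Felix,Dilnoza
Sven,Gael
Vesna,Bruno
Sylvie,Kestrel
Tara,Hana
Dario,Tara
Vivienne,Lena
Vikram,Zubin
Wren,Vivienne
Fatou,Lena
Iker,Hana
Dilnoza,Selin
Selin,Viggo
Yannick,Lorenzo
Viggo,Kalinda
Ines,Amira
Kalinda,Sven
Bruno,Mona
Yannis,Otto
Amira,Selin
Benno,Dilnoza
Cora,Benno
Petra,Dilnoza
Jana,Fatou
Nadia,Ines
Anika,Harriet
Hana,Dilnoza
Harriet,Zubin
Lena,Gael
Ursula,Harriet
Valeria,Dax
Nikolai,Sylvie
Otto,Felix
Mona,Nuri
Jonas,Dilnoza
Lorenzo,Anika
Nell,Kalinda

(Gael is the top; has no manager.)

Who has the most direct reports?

Direct-report counts: Gael has 2; Lena has 3; Nuri has 1; Mona has 1; Bruno has 1; Fatou has 1; Vivienne has 2; Dax has 1; Sven has 1; Kalinda has 2; Viggo has 1; Selin has 2; Amira has 2; Ines has 1; Dilnoza has 5; Benno has 1; Hana has 2; Iker has 1; Tara has 1; Felix has 1; Otto has 2; Zubin has 3; Kestrel has 1; Sylvie has 1; Harriet has 2; Anika has 1; Lorenzo has 1. The largest is 5, held by Dilnoza.

Dilnoza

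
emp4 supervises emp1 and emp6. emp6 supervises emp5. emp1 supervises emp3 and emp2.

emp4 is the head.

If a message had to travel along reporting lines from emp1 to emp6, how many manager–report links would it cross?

2

emp1 is 1 level below emp4, and emp6 is 1 level below emp4 (their lowest common manager). The shortest path runs up from emp1 to emp4 and back down to emp6: 1 + 1 = 2 links.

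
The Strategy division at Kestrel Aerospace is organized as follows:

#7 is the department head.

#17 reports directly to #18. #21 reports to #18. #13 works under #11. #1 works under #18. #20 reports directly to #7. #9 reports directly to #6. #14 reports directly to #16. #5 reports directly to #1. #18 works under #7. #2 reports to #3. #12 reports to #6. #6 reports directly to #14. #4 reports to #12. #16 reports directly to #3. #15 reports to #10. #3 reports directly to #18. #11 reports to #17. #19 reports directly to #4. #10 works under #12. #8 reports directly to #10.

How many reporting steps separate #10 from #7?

Chain from #10 up to #7: #10 → #12 → #6 → #14 → #16 → #3 → #18 → #7. That is 7 steps up, so #10 is 7 levels below #7.

7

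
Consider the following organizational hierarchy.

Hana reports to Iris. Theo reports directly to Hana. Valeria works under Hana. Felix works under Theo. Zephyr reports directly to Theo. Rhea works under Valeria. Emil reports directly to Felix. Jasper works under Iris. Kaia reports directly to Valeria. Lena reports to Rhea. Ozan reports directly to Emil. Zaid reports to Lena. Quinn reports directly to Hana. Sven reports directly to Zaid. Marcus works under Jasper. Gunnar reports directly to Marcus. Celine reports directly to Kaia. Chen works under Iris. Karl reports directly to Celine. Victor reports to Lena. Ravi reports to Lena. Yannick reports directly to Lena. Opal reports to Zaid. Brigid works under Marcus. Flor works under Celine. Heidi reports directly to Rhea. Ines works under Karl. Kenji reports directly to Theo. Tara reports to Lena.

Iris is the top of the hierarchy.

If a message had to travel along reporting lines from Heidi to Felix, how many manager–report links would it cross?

Heidi is 3 levels below Hana, and Felix is 2 levels below Hana (their lowest common manager). The shortest path runs up from Heidi to Hana and back down to Felix: 3 + 2 = 5 links.

5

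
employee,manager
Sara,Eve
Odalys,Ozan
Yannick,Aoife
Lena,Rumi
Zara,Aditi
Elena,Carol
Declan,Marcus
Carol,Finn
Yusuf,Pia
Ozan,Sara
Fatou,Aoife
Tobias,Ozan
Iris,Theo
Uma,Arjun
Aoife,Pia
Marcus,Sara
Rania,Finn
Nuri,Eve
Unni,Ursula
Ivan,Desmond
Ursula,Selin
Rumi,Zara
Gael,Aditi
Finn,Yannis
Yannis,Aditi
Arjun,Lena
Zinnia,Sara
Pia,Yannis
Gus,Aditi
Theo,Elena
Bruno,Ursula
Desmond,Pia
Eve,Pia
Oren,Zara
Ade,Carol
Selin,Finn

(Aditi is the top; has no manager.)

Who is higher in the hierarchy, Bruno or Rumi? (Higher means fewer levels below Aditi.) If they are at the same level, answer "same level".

Rumi

Bruno is 5 levels below Aditi; Rumi is 2. Rumi is higher.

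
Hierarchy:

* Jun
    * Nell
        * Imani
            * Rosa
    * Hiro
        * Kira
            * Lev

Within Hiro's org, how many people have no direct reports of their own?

1

The only person in Hiro's organization with no one reporting to them is Lev. That is 1.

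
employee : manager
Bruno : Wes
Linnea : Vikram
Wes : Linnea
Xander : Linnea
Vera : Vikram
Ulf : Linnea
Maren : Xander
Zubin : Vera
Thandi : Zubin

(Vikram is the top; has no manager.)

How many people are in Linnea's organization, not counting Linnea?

5

Linnea directly manages Wes, Ulf, Xander. Under Wes: Bruno (1). Ulf has no reports. Under Xander: Maren (1). So Linnea's organization is 3 direct reports plus everyone under them: 2 + 1 + 2 = 5.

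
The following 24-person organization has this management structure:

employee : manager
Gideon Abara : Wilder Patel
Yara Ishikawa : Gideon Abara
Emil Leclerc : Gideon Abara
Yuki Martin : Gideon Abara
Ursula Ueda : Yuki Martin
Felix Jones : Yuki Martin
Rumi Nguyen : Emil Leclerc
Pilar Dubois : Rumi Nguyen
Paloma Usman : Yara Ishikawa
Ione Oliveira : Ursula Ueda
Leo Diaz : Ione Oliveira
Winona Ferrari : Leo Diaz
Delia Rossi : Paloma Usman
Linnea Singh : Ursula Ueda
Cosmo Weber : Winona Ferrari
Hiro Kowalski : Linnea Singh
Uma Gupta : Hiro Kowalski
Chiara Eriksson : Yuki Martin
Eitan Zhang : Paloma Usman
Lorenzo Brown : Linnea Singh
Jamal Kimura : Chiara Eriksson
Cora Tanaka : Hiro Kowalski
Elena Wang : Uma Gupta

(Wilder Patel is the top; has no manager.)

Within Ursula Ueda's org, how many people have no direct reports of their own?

4

The people in Ursula Ueda's organization with no one reporting to them are Lorenzo Brown, Cora Tanaka, Elena Wang, Cosmo Weber. That is 4.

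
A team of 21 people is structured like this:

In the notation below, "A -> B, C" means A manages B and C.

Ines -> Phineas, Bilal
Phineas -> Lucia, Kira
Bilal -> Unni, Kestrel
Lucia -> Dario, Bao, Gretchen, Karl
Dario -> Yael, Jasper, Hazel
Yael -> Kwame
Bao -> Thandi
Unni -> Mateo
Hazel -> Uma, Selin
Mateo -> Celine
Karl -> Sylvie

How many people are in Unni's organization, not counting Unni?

2

Unni directly manages Mateo. Under Mateo: Celine (1). That's 2 in total.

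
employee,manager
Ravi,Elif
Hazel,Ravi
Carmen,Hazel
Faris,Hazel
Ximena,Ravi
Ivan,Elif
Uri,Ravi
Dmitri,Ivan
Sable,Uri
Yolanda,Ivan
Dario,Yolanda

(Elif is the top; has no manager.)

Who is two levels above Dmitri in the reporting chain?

Dmitri reports to Ivan, and Ivan reports to Elif. So Dmitri's skip-level manager is Elif.

Elif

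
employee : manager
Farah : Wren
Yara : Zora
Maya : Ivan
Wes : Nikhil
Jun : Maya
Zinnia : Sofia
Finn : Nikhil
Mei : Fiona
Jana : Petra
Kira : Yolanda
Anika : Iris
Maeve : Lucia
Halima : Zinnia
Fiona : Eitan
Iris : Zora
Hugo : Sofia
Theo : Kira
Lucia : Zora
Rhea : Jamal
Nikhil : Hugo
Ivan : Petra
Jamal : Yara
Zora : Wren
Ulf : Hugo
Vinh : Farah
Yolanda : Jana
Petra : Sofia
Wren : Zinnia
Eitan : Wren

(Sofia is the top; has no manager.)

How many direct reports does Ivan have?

Ivan directly manages Maya. That is 1 direct report.

1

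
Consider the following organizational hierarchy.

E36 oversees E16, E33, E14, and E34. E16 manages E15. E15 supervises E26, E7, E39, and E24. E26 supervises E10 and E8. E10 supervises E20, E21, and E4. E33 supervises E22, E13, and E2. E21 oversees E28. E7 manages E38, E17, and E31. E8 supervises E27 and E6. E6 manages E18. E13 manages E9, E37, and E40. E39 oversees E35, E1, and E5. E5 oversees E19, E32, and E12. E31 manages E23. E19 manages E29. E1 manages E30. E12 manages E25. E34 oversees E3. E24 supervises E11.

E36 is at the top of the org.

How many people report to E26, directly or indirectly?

E26 directly manages E10, E8. Under E10: E4, E20, E21, E28 (4). Under E8: E27, E6, E18 (3). So E26's organization is 2 direct reports plus everyone under them: 5 + 4 = 9.

9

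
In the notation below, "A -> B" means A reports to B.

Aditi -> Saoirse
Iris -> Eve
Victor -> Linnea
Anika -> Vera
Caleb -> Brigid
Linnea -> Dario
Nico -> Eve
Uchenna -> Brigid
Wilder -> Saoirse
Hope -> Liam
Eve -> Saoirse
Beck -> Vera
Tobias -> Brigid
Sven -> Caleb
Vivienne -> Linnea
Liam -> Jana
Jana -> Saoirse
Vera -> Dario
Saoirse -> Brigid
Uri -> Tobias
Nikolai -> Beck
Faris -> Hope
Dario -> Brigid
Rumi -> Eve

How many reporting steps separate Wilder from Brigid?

Chain from Wilder up to Brigid: Wilder → Saoirse → Brigid. That is 2 steps up, so Wilder is 2 levels below Brigid.

2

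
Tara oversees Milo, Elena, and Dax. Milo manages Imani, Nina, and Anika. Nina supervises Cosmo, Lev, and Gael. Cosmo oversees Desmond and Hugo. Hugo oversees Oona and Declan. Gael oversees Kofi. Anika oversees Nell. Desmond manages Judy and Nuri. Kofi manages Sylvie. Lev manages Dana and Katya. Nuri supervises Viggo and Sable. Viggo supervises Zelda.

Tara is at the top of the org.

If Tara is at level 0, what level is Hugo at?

Chain from Hugo up to Tara: Hugo → Cosmo → Nina → Milo → Tara. That is 4 steps up, so Hugo is 4 levels below Tara.

4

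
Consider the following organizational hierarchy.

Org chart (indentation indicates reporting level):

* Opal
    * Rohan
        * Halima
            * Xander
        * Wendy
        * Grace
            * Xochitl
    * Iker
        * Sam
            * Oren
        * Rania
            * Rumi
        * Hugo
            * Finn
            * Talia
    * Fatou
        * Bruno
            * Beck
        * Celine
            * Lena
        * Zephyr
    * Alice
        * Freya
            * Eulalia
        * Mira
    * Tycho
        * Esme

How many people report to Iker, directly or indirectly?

7

Iker directly manages Sam, Rania, Hugo. Under Sam: Oren (1). Under Rania: Rumi (1). Under Hugo: Talia, Finn (2). So Iker's organization is 3 direct reports plus everyone under them: 2 + 2 + 3 = 7.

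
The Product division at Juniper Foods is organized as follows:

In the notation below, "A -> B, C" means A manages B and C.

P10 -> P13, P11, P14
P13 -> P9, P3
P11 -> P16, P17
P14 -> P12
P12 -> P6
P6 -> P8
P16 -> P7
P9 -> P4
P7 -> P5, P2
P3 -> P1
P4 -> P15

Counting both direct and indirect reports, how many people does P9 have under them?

2

P9 directly manages P4. Under P4: P15 (1). That's 2 in total.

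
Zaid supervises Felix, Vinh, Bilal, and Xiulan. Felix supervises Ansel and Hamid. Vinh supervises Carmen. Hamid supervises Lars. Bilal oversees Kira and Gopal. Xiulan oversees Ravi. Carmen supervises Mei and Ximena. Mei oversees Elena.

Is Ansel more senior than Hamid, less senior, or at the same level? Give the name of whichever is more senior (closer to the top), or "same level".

Both Ansel and Hamid are 2 levels below Zaid.

same level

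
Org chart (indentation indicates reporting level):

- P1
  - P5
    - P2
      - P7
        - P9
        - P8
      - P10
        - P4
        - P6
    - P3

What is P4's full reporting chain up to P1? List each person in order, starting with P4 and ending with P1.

P4 reports to P10. P10 reports to P2. P2 reports to P5. P5 reports to P1. P1 is at the top.

P4 -> P10 -> P2 -> P5 -> P1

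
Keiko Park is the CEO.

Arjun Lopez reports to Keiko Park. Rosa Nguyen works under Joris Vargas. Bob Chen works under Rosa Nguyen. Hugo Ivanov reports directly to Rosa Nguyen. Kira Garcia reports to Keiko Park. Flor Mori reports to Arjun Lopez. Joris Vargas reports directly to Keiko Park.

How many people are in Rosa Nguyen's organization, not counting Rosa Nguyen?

2

Rosa Nguyen directly manages Hugo Ivanov, Bob Chen. Hugo Ivanov has no reports. Bob Chen has no reports. So Rosa Nguyen's organization is 2 direct reports plus everyone under them: 1 + 1 = 2.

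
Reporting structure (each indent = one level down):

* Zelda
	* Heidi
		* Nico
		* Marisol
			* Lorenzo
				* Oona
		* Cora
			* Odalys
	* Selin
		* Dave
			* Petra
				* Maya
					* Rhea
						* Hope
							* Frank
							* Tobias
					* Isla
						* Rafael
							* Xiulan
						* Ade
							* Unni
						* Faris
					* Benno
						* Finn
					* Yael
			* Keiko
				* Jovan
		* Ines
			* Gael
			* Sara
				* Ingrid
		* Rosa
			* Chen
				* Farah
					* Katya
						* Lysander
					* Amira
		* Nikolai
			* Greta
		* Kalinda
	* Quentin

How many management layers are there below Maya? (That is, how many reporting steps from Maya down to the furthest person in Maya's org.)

The longest chain under Maya runs Maya → Isla → Ade → Unni, which is 3 levels below Maya.

3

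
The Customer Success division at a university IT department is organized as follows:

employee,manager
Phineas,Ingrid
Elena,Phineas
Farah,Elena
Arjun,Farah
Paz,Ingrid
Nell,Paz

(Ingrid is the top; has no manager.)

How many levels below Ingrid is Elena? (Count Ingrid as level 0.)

Chain from Elena up to Ingrid: Elena → Phineas → Ingrid. That is 2 steps up, so Elena is 2 levels below Ingrid.

2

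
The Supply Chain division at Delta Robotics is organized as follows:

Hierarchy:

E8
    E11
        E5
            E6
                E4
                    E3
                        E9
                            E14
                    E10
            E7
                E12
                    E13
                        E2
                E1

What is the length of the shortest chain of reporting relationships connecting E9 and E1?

6

E9 is 4 levels below E5, and E1 is 2 levels below E5 (their lowest common manager). The shortest path runs up from E9 to E5 and back down to E1: 4 + 2 = 6 links.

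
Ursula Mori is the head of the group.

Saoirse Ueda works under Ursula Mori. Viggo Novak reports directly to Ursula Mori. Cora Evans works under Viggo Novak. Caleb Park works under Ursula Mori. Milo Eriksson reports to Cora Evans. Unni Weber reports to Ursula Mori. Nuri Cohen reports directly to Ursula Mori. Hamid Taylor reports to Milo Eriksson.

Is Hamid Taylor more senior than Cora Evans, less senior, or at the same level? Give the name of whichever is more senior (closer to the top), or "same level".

Cora Evans

Hamid Taylor is 4 levels below Ursula Mori; Cora Evans is 2. Cora Evans is higher.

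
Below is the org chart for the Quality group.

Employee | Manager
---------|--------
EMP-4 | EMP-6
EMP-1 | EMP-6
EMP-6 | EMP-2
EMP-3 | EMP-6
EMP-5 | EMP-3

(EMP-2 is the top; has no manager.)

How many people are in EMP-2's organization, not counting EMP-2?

EMP-2 directly manages EMP-6. Under EMP-6: EMP-4, EMP-3, EMP-5, EMP-1 (4). That's 5 in total.

5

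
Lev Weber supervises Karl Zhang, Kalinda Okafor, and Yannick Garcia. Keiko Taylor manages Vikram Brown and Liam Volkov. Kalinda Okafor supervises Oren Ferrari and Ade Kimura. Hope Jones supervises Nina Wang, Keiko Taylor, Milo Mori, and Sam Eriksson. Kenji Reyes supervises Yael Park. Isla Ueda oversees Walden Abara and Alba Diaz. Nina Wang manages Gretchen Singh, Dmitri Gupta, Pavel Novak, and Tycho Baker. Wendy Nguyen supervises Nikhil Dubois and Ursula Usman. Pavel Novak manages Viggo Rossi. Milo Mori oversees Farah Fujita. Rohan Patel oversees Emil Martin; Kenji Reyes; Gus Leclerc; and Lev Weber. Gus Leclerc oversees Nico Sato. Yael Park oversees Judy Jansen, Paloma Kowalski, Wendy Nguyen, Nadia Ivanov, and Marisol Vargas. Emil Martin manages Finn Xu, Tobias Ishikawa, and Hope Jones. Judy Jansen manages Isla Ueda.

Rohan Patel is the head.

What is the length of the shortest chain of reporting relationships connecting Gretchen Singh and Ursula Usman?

Gretchen Singh is 4 levels below Rohan Patel, and Ursula Usman is 4 levels below Rohan Patel (their lowest common manager). The shortest path runs up from Gretchen Singh to Rohan Patel and back down to Ursula Usman: 4 + 4 = 8 links.

8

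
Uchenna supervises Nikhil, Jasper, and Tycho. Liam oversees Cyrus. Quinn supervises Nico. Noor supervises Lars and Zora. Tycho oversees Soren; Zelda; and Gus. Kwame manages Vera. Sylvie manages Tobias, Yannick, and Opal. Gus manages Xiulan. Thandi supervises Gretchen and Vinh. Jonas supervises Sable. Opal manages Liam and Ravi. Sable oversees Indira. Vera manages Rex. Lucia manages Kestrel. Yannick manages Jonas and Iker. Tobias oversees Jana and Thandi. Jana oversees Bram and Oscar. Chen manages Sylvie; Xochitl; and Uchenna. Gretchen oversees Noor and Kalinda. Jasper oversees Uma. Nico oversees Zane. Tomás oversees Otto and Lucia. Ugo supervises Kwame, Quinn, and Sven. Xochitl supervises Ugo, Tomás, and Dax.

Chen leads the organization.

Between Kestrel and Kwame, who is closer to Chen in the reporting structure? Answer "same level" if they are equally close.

Kestrel is 4 levels below Chen; Kwame is 3. Kwame is higher.

Kwame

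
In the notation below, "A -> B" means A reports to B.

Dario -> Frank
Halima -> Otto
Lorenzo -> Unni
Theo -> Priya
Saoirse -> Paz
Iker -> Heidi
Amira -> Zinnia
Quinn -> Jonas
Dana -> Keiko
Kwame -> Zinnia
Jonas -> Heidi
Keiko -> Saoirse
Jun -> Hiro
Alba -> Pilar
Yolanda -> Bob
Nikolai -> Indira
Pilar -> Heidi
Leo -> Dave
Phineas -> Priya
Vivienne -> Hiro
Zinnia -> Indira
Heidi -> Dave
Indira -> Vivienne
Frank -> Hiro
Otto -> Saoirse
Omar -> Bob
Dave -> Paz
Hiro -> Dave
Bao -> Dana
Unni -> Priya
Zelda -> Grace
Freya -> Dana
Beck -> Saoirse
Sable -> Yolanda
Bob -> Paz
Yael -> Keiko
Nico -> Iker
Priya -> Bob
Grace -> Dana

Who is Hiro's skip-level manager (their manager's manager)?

Hiro reports to Dave, and Dave reports to Paz. So Hiro's skip-level manager is Paz.

Paz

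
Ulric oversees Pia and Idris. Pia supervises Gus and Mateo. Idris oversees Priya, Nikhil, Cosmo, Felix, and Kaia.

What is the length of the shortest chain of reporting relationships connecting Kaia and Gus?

4

Kaia is 2 levels below Ulric, and Gus is 2 levels below Ulric (their lowest common manager). The shortest path runs up from Kaia to Ulric and back down to Gus: 2 + 2 = 4 links.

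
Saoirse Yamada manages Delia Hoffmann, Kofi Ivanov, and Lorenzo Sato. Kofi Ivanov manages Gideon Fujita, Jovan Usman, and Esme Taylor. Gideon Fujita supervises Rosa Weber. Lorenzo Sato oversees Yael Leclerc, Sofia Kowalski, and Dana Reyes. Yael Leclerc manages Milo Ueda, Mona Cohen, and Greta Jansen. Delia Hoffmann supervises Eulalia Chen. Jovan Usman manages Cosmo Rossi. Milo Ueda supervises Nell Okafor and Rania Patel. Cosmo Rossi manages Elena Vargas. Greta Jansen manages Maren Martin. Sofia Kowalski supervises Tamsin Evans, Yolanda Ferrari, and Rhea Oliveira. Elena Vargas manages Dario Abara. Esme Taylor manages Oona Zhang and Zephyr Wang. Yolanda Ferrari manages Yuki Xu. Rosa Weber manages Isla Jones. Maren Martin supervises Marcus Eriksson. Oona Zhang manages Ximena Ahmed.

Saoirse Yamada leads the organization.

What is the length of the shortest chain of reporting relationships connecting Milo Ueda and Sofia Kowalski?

3

Milo Ueda is 2 levels below Lorenzo Sato, and Sofia Kowalski is 1 level below Lorenzo Sato (their lowest common manager). The shortest path runs up from Milo Ueda to Lorenzo Sato and back down to Sofia Kowalski: 2 + 1 = 3 links.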